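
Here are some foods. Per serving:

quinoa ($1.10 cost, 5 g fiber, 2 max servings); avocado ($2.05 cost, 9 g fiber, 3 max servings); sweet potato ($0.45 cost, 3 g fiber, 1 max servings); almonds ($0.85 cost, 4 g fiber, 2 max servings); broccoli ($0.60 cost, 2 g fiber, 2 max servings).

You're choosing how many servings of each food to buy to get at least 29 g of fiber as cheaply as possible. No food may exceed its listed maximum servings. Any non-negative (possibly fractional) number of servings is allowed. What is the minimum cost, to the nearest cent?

Cost per g of fiber: sweet potato $0.1500, almonds $0.2125, quinoa $0.2200, avocado $0.2278, broccoli $0.3000.
Take 1 serving of sweet potato: +3.0 g fiber for $0.45 (total $0.45, still need 26.0 g).
Take 2 servings of almonds: +8.0 g fiber for $1.70 (total $2.15, still need 18.0 g).
Take 2 servings of quinoa: +10.0 g fiber for $2.20 (total $4.35, still need 8.0 g).
Take 0.8889 servings of avocado: +8.0 g fiber for $1.82 (total $6.17, still need 0.0 g).
Filling from the cheapest source first is optimal under one linear minimum: $6.17.

$6.17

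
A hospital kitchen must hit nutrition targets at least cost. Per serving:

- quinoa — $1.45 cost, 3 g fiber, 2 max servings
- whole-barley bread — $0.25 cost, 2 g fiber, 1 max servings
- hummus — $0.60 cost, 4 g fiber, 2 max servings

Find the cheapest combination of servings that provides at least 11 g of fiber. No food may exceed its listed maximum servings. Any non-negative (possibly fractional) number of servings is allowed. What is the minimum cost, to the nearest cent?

Cost per g of fiber: whole-barley bread $0.1250, hummus $0.1500, quinoa $0.4833.
Take 1 serving of whole-barley bread: +2.0 g fiber for $0.25 (total $0.25, still need 9.0 g).
Take 2 servings of hummus: +8.0 g fiber for $1.20 (total $1.45, still need 1.0 g).
Take 0.3333 servings of quinoa: +1.0 g fiber for $0.48 (total $1.93, still need 0.0 g).
Filling from the cheapest source first is optimal under one linear minimum: $1.93.

$1.93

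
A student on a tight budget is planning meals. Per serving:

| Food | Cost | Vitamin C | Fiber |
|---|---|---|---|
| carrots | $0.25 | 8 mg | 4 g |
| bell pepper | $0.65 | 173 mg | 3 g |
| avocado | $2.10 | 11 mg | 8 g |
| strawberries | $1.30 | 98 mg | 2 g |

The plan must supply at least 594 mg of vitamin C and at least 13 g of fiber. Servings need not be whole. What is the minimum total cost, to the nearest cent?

Compare the cost at each extreme point of the feasible region.
carrots only: max(594/8, 13/4) = 74.25 servings → $18.56.
bell pepper only: max(594/173, 13/3) = 4.333 servings → $2.82.
avocado only: max(594/11, 13/8) = 54 servings → $113.40.
strawberries only: max(594/98, 13/2) = 6.5 servings → $8.45.
carrots + bell pepper with both tight: 0.6991 servings and 3.401 servings → $2.39.
carrots + avocado: intersection lies outside the first quadrant.
carrots + strawberries with both tight: 0.2287 servings and 6.043 servings → $7.91.
bell pepper + avocado with both tight: 3.412 servings and 0.3457 servings → $2.94.
bell pepper + strawberries with both targets exact would need a negative amount; discard.
avocado + strawberries with both tight: 0.1129 servings and 6.049 servings → $8.10.
The minimum over all feasible corners is $2.39.

$2.39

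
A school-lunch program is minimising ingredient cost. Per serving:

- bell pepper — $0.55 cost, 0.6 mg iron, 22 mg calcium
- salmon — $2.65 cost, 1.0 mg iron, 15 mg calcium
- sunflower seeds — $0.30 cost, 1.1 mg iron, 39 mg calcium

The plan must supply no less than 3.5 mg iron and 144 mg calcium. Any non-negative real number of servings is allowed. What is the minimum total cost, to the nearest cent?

$1.11

For a min-cost LP with two ≥-constraints, a basic feasible solution has at most two positive variables.
bell pepper only: max(3.5/0.6, 144/22) = 6.545 servings → $3.60.
salmon only: max(3.5/1.0, 144/15) = 9.6 servings → $25.44.
sunflower seeds only: max(3.5/1.1, 144/39) = 3.692 servings → $1.11.
bell pepper + salmon: the both-tight solution has a negative serving — not a feasible corner.
bell pepper + sunflower seeds: the both-tight solution has a negative serving — not a feasible corner.
salmon + sunflower seeds with both targets exact would need a negative amount; discard.
Cheapest feasible corner: $1.11.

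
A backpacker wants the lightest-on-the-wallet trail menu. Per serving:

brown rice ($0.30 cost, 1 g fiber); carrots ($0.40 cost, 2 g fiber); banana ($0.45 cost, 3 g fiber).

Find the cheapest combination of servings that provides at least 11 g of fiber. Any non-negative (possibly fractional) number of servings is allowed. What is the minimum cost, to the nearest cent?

Cost per g of fiber: banana $0.1500, carrots $0.2000, brown rice $0.3000.
With no serving limits, use only banana: 11 g / 3 g = 3.667 servings × $0.45 = $1.65.

$1.65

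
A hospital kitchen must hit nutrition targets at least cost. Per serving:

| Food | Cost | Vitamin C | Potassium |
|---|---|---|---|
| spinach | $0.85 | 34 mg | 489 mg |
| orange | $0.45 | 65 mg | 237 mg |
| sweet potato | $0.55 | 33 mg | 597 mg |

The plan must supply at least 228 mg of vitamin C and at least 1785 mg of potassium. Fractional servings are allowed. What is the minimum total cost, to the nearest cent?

The cheapest plan sits at a corner of the feasible region — with two constraints it uses at most two foods.
spinach only: max(228/34, 1785/489) = 6.706 servings → $5.70.
orange only: max(228/65, 1785/237) = 7.532 servings → $3.39.
sweet potato only: max(228/33, 1785/597) = 6.909 servings → $3.80.
spinach + orange with both tight: 2.613 servings and 2.141 servings → $3.18.
spinach + sweet potato with both targets exact would need a negative amount; discard.
orange + sweet potato with both tight: 2.492 servings and 2.001 servings → $2.22.
Cheapest feasible corner: $2.22.

$2.22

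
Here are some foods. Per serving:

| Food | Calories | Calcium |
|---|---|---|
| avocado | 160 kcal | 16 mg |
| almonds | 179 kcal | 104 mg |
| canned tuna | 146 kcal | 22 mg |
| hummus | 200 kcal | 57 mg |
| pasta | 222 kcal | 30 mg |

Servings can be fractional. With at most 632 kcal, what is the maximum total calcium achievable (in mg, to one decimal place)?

Calcium per kcal: almonds 0.581, hummus 0.285, canned tuna 0.1507, pasta 0.1351, avocado 0.1.
With no serving limits, spend the whole calories allowance on almonds: 632 kcal / 179 kcal × 104 mg = 367.2 mg.

367.2 mg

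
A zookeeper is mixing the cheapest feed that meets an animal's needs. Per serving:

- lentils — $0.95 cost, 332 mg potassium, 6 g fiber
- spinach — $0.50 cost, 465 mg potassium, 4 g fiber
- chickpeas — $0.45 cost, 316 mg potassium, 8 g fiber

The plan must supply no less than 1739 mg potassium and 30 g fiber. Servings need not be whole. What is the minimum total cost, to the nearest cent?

At the optimum either one food covers both requirements or two foods hit both targets exactly; no other combination can be cheaper.
lentils only: max(1739/332, 30/6) = 5.238 servings → $4.98.
spinach only: max(1739/465, 30/4) = 7.5 servings → $3.75.
chickpeas only: max(1739/316, 30/8) = 5.503 servings → $2.48.
lentils + spinach with both tight: 4.784 servings and 0.3242 servings → $4.71.
lentils + chickpeas: intersection lies outside the first quadrant.
spinach + chickpeas with both tight: 1.805 servings and 2.848 servings → $2.18.
Cheapest feasible corner: $2.18.

$2.18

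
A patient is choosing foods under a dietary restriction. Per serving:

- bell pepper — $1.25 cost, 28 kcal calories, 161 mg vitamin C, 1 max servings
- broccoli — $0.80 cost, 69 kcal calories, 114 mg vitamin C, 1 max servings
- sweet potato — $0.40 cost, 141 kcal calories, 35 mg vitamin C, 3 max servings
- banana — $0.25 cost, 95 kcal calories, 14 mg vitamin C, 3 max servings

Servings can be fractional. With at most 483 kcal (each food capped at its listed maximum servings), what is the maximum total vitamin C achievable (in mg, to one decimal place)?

Vitamin C per kcal: bell pepper 5.75, broccoli 1.652, sweet potato 0.2482, banana 0.1474.
Take 1 serving of bell pepper: uses 28 kcal, +161.0 mg vitamin C (running total 161.0 mg).
Take 1 serving of broccoli: uses 69 kcal, +114.0 mg vitamin C (running total 275.0 mg).
Take 2.738 servings of sweet potato: uses 386 kcal, +95.8 mg vitamin C (running total 370.8 mg).
Filling greedily by vitamin C-per-kcal is optimal for one linear limit, giving 370.8 mg.

370.8 mg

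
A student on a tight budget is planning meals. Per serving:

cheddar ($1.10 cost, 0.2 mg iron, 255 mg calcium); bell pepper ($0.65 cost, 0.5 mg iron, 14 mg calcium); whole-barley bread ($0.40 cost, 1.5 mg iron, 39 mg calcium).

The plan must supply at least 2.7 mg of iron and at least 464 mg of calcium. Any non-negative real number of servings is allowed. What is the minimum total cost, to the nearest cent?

Minimising a linear cost over {iron ≥ 2.7, calcium ≥ 464, servings ≥ 0} — the optimum is at a vertex, using one or two foods.
cheddar only: max(2.7/0.2, 464/255) = 13.5 servings → $14.85.
bell pepper only: max(2.7/0.5, 464/14) = 33.14 servings → $21.54.
whole-barley bread only: max(2.7/1.5, 464/39) = 11.9 servings → $4.76.
cheddar + bell pepper with both tight: 1.557 servings and 4.777 servings → $4.82.
cheddar + whole-barley bread with both tight: 1.576 servings and 1.59 servings → $2.37.
bell pepper + whole-barley bread: the both-tight solution has a negative serving — not a feasible corner.
So the least-cost plan costs $2.37.

$2.37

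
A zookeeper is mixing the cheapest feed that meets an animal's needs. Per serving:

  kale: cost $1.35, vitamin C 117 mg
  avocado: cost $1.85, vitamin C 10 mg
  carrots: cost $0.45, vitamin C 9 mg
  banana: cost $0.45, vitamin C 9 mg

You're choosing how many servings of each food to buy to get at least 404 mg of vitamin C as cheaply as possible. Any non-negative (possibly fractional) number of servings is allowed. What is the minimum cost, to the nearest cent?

Cost per mg of vitamin C: kale $0.0115, carrots $0.0500, banana $0.0500, avocado $0.1850.
With no serving limits, use only kale: 404 mg / 117 mg = 3.453 servings × $1.35 = $4.66.

$4.66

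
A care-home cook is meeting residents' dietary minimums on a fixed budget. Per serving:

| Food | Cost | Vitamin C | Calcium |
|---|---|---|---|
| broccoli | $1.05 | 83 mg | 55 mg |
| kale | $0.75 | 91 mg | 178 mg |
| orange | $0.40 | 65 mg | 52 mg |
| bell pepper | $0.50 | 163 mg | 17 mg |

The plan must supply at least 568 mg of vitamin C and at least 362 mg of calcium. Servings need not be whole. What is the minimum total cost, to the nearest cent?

$2.59

At the optimum either one food covers both requirements or two foods hit both targets exactly; no other combination can be cheaper.
broccoli only: max(568/83, 362/55) = 6.843 servings → $7.19.
kale only: max(568/91, 362/178) = 6.242 servings → $4.68.
orange only: max(568/65, 362/52) = 8.738 servings → $3.50.
bell pepper only: max(568/163, 362/17) = 21.29 servings → $10.65.
broccoli + kale: intersection lies outside the first quadrant.
broccoli + orange: the both-tight solution has a negative serving — not a feasible corner.
broccoli + bell pepper with both tight: 6.533 servings and 0.1581 servings → $6.94.
kale + orange with both targets exact would need a negative amount; discard.
kale + bell pepper with both tight: 1.797 servings and 2.482 servings → $2.59.
orange + bell pepper with both tight: 6.695 servings and 0.8148 servings → $3.09.
The minimum over all feasible corners is $2.59.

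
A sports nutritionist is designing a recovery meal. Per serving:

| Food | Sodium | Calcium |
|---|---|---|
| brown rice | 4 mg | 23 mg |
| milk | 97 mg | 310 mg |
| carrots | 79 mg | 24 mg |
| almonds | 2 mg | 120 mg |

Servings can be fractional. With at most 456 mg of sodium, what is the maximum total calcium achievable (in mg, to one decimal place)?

Calcium per mg sodium: almonds 60, brown rice 5.75, milk 3.196, carrots 0.3038.
With no serving limits, spend the whole sodium allowance on almonds: 456 mg / 2 mg × 120 mg = 27360.0 mg.

27360.0 mg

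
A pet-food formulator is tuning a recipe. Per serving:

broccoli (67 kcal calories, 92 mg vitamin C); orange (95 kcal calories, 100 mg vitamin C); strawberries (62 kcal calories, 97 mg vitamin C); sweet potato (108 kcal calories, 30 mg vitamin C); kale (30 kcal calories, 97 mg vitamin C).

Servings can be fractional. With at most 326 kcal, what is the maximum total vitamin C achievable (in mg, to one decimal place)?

Vitamin C per kcal: kale 3.233, strawberries 1.565, broccoli 1.373, orange 1.053, sweet potato 0.2778.
With no serving limits, spend the whole calories allowance on kale: 326 kcal / 30 kcal × 97 mg = 1054.1 mg.

1054.1 mg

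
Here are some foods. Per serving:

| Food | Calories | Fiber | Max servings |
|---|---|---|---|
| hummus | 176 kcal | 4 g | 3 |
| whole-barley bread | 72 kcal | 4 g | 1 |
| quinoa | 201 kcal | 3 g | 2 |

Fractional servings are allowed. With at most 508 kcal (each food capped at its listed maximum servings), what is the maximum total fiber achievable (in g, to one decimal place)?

Fiber per kcal: whole-barley bread 0.05556, hummus 0.02273, quinoa 0.01493.
Take 1 serving of whole-barley bread: uses 72 kcal, +4.0 g fiber (running total 4.0 g).
Take 2.477 servings of hummus: uses 436 kcal, +9.9 g fiber (running total 13.9 g).
Greedy by best ratio exhausts the calories allowance optimally: 13.9 g.

13.9 g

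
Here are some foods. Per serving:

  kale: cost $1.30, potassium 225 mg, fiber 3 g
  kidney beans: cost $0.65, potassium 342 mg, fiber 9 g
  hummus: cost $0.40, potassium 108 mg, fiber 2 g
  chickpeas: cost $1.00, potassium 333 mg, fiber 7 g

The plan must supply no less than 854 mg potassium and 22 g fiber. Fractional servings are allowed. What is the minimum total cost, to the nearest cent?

For a min-cost LP with two ≥-constraints, a basic feasible solution has at most two positive variables.
kale only: max(854/225, 22/3) = 7.333 servings → $9.53.
kidney beans only: max(854/342, 22/9) = 2.497 servings → $1.62.
hummus only: max(854/108, 22/2) = 11 servings → $4.40.
chickpeas only: max(854/333, 22/7) = 3.143 servings → $3.14.
kale + kidney beans with both tight: 0.1622 servings and 2.39 servings → $1.76.
kale + hummus with both targets exact would need a negative amount; discard.
kale + chickpeas: the both-tight solution has a negative serving — not a feasible corner.
kidney beans + hummus with both tight: 2.319 servings and 0.5625 servings → $1.73.
kidney beans + chickpeas with both tight: 2.235 servings and 0.2687 servings → $1.72.
hummus + chickpeas: the both-tight solution has a negative serving — not a feasible corner.
The minimum over all feasible corners is $1.62.

$1.62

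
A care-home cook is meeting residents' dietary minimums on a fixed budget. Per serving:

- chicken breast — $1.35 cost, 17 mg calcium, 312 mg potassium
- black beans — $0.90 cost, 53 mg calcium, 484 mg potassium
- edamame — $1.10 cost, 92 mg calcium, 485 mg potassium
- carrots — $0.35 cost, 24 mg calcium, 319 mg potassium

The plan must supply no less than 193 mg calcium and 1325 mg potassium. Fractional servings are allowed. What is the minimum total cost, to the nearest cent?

For a min-cost LP with two ≥-constraints, a basic feasible solution has at most two positive variables.
chicken breast only: max(193/17, 1325/312) = 11.35 servings → $15.33.
black beans only: max(193/53, 1325/484) = 3.642 servings → $3.28.
edamame only: max(193/92, 1325/485) = 2.732 servings → $3.01.
carrots only: max(193/24, 1325/319) = 8.042 servings → $2.81.
chicken breast + black beans: the both-tight solution has a negative serving — not a feasible corner.
chicken breast + edamame with both tight: 1.383 servings and 1.842 servings → $3.89.
chicken breast + carrots with both targets exact would need a negative amount; discard.
black beans + edamame with both tight: 1.503 servings and 1.232 servings → $2.71.
black beans + carrots with both targets exact would need a negative amount; discard.
edamame + carrots with both tight: 1.681 servings and 1.598 servings → $2.41.
Cheapest feasible corner: $2.41.

$2.41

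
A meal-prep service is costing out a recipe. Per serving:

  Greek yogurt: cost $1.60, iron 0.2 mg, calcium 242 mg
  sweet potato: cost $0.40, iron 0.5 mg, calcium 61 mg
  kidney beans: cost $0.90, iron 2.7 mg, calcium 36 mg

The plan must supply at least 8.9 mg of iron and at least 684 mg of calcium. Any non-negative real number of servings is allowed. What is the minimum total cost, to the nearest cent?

Greek yogurt only: max(8.9/0.2, 684/242) = 44.5 servings → $71.20.
sweet potato only: max(8.9/0.5, 684/61) = 17.8 servings → $7.12.
kidney beans only: max(8.9/2.7, 684/36) = 19 servings → $17.10.
Greek yogurt + sweet potato: the both-tight solution has a negative serving — not a feasible corner.
Greek yogurt + kidney beans with both tight: 2.362 servings and 3.121 servings → $6.59.
sweet potato + kidney beans with both tight: 10.4 servings and 1.369 servings → $5.39.
So the least-cost plan costs $5.39.

$5.39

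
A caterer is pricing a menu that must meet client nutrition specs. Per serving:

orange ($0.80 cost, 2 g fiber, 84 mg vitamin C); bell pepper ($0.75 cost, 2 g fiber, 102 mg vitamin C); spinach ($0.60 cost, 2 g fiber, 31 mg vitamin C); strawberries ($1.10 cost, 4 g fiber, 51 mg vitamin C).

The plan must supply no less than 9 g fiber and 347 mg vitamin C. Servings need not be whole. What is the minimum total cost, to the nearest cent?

orange only: max(9/2, 347/84) = 4.5 servings → $3.60.
bell pepper only: max(9/2, 347/102) = 4.5 servings → $3.38.
spinach only: max(9/2, 347/31) = 11.19 servings → $6.72.
strawberries only: max(9/4, 347/51) = 6.804 servings → $7.48.
orange + bell pepper: intersection lies outside the first quadrant.
orange + spinach with both tight: 3.915 servings and 0.5849 servings → $3.48.
orange + strawberries with both tight: 3.97 servings and 0.265 servings → $3.47.
bell pepper + spinach with both tight: 2.923 servings and 1.577 servings → $3.14.
bell pepper + strawberries with both tight: 3.036 servings and 0.732 servings → $3.08.
spinach + strawberries with both targets exact would need a negative amount; discard.
So the least-cost plan costs $3.08.

$3.08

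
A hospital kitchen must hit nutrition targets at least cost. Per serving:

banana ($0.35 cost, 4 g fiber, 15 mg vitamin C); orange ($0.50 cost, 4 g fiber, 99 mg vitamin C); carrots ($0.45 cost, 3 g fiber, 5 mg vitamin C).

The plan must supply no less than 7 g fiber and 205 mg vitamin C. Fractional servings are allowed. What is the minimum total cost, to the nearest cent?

Two binding constraints pin down two serving amounts, so the optimal mix uses at most two foods. The candidates are each food alone (scaled to the tighter of fiber/vitamin C) and each pair with both constraints tight.
banana only: max(7/4, 205/15) = 13.67 servings → $4.78.
orange only: max(7/4, 205/99) = 2.071 servings → $1.04.
carrots only: max(7/3, 205/5) = 41 servings → $18.45.
banana + orange with both targets exact would need a negative amount; discard.
banana + carrots: intersection lies outside the first quadrant.
orange + carrots: the both-tight solution has a negative serving — not a feasible corner.
The minimum over all feasible corners is $1.04.

$1.04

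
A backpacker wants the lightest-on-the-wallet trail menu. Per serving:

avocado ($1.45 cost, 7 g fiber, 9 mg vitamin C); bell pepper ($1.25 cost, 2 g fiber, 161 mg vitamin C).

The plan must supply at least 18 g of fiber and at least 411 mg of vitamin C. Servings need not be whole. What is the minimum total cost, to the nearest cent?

avocado only: max(18/7, 411/9) = 45.67 servings → $66.22.
bell pepper only: max(18/2, 411/161) = 9 servings → $11.25.
avocado + bell pepper with both tight: 1.872 servings and 2.448 servings → $5.77.
Cheapest feasible corner: $5.77.

$5.77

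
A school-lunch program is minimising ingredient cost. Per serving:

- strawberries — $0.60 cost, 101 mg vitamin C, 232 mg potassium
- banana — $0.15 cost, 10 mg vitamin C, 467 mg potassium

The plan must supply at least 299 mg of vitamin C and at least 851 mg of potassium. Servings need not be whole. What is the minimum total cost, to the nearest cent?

strawberries only: max(299/101, 851/232) = 3.668 servings → $2.20.
banana only: max(299/10, 851/467) = 29.9 servings → $4.49.
strawberries + banana with both tight: 2.924 servings and 0.3698 servings → $1.81.
Cheapest feasible corner: $1.81.

$1.81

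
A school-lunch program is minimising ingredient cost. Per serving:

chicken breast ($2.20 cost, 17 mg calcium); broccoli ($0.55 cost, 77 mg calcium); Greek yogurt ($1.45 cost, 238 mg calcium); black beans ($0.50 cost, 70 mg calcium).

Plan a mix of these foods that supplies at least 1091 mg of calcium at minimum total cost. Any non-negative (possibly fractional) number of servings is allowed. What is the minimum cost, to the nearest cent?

Cost per mg of calcium: Greek yogurt $0.0061, broccoli $0.0071, black beans $0.0071, chicken breast $0.1294.
With no serving limits, use only Greek yogurt: 1091 mg / 238 mg = 4.584 servings × $1.45 = $6.65.

$6.65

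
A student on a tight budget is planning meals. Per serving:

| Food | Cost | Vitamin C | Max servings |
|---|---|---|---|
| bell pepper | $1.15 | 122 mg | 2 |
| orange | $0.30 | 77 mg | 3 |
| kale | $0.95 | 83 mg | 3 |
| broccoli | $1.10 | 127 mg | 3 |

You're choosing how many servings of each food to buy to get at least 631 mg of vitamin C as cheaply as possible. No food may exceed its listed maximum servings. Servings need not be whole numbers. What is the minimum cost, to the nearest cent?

$4.38

Cost per mg of vitamin C: orange $0.0039, broccoli $0.0087, bell pepper $0.0094, kale $0.0114.
Take 3 servings of orange: +231.0 mg vitamin C for $0.90 (total $0.90, still need 400.0 mg).
Take 3 servings of broccoli: +381.0 mg vitamin C for $3.30 (total $4.20, still need 19.0 mg).
Take 0.1557 servings of bell pepper: +19.0 mg vitamin C for $0.18 (total $4.38, still need 0.0 mg).
Filling from the cheapest source first is optimal under one linear minimum: $4.38.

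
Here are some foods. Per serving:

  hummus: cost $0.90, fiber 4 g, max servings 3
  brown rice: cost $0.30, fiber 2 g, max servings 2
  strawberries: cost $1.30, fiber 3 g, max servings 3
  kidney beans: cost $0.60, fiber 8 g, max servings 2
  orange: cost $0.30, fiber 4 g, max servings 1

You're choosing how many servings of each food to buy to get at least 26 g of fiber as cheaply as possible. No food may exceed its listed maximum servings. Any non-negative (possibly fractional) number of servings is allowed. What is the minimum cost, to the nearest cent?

Cost per g of fiber: kidney beans $0.0750, orange $0.0750, brown rice $0.1500, hummus $0.2250, strawberries $0.4333.
Take 2 servings of kidney beans: +16.0 g fiber for $1.20 (total $1.20, still need 10.0 g).
Take 1 serving of orange: +4.0 g fiber for $0.30 (total $1.50, still need 6.0 g).
Take 2 servings of brown rice: +4.0 g fiber for $0.60 (total $2.10, still need 2.0 g).
Take 0.5 servings of hummus: +2.0 g fiber for $0.45 (total $2.55, still need 0.0 g).
Filling from the cheapest source first is optimal under one linear minimum: $2.55.

$2.55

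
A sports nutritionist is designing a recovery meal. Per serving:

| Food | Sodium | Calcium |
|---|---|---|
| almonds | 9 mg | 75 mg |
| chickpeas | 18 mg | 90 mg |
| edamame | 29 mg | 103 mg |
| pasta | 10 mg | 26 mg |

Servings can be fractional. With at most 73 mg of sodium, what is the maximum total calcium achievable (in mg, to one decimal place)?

Calcium per mg sodium: almonds 8.333, chickpeas 5, edamame 3.552, pasta 2.6.
With no serving limits, spend the whole sodium allowance on almonds: 73 mg / 9 mg × 75 mg = 608.3 mg.

608.3 mg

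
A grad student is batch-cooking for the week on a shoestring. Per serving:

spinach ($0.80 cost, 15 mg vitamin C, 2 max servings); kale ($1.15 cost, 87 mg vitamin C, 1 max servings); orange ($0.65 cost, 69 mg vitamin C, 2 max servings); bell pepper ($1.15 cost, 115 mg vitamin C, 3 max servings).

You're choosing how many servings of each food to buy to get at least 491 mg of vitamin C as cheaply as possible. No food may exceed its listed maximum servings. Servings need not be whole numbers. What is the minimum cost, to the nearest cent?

$4.86

Cost per mg of vitamin C: orange $0.0094, bell pepper $0.0100, kale $0.0132, spinach $0.0533.
Take 2 servings of orange: +138.0 mg vitamin C for $1.30 (total $1.30, still need 353.0 mg).
Take 3 servings of bell pepper: +345.0 mg vitamin C for $3.45 (total $4.75, still need 8.0 mg).
Take 0.09195 servings of kale: +8.0 mg vitamin C for $0.11 (total $4.86, still need 0.0 mg).
Filling from the cheapest source first is optimal under one linear minimum: $4.86.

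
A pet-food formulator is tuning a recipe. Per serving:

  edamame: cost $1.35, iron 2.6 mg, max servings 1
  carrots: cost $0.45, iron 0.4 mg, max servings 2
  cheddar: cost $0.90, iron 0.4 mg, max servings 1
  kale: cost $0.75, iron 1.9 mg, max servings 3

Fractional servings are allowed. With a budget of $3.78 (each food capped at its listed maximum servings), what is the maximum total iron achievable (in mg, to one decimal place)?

Iron per dollar: kale 2.533, edamame 1.926, carrots 0.8889, cheddar 0.4444.
Take 3 servings of kale: spends $2.25, +5.7 mg iron (running total 5.7 mg).
Take 1 serving of edamame: spends $1.35, +2.6 mg iron (running total 8.3 mg).
Take 0.4 servings of carrots: spends $0.18, +0.2 mg iron (running total 8.5 mg).
Filling greedily by iron-per-dollar is optimal for one linear limit, giving 8.5 mg.

8.5 mg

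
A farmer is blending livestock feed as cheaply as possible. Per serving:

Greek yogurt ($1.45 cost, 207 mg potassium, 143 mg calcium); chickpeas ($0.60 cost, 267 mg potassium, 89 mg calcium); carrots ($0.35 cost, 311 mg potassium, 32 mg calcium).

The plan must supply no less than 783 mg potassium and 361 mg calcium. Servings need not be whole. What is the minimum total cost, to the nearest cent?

$2.43

The cheapest plan sits at a corner of the feasible region — with two constraints it uses at most two foods.
Greek yogurt only: max(783/207, 361/143) = 3.783 servings → $5.48.
chickpeas only: max(783/267, 361/89) = 4.056 servings → $2.43.
carrots only: max(783/311, 361/32) = 11.28 servings → $3.95.
Greek yogurt + chickpeas with both tight: 1.351 servings and 1.885 servings → $3.09.
Greek yogurt + carrots with both tight: 2.304 servings and 0.984 servings → $3.69.
chickpeas + carrots: intersection lies outside the first quadrant.
The minimum over all feasible corners is $2.43.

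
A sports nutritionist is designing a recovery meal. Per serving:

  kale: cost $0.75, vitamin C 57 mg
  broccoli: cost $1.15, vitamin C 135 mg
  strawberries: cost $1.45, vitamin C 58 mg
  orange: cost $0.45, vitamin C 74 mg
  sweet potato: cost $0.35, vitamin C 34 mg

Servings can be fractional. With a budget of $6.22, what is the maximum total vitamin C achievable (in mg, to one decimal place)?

Vitamin C per dollar: orange 164.4, broccoli 117.4, sweet potato 97.14, kale 76, strawberries 40.
With no serving limits, spend the whole cost allowance on orange: $6.22 / $0.45 × 74 mg = 1022.8 mg.

1022.8 mg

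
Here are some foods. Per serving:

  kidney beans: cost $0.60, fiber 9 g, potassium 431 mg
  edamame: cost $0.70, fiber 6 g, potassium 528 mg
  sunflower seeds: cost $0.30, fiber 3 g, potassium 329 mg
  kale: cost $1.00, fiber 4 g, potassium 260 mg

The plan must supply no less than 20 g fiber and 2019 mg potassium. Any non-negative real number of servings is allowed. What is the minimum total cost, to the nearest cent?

Minimising a linear cost over {fiber ≥ 20, potassium ≥ 2019, servings ≥ 0} — the optimum is at a vertex, using one or two foods.
kidney beans only: max(20/9, 2019/431) = 4.684 servings → $2.81.
edamame only: max(20/6, 2019/528) = 3.824 servings → $2.68.
sunflower seeds only: max(20/3, 2019/329) = 6.667 servings → $2.00.
kale only: max(20/4, 2019/260) = 7.765 servings → $7.77.
kidney beans + edamame with both targets exact would need a negative amount; discard.
kidney beans + sunflower seeds with both tight: 0.3135 servings and 5.726 servings → $1.91.
kidney beans + kale: intersection lies outside the first quadrant.
edamame + sunflower seeds with both tight: 1.341 servings and 3.985 servings → $2.13.
edamame + kale: the both-tight solution has a negative serving — not a feasible corner.
sunflower seeds + kale with both tight: 5.366 servings and 0.9757 servings → $2.59.
The minimum over all feasible corners is $1.91.

$1.91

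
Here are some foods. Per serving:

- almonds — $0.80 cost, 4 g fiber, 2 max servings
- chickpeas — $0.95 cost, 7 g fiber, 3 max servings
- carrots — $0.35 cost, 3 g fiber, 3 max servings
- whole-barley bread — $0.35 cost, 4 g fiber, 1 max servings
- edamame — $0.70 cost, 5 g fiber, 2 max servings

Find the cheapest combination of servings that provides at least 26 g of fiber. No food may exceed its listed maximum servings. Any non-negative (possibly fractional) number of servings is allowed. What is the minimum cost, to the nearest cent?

$3.16

Cost per g of fiber: whole-barley bread $0.0875, carrots $0.1167, chickpeas $0.1357, edamame $0.1400, almonds $0.2000.
Take 1 serving of whole-barley bread: +4.0 g fiber for $0.35 (total $0.35, still need 22.0 g).
Take 3 servings of carrots: +9.0 g fiber for $1.05 (total $1.40, still need 13.0 g).
Take 1.857 servings of chickpeas: +13.0 g fiber for $1.76 (total $3.16, still need 0.0 g).
Greedy by cheapest-per-g is optimal for a single linear constraint, so the minimum cost is $3.16.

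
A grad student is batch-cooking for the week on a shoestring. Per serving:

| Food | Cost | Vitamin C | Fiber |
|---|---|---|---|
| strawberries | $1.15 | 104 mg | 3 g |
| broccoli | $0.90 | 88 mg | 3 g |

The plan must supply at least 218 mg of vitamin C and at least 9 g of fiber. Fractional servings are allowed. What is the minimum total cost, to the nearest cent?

$2.70

Check every corner: each single food scaled to meet both minima, and each pair solved so both constraints bind.
strawberries only: max(218/104, 9/3) = 3 servings → $3.45.
broccoli only: max(218/88, 9/3) = 3 servings → $2.70.
strawberries + broccoli: the both-tight solution has a negative serving — not a feasible corner.
The minimum over all feasible corners is $2.70.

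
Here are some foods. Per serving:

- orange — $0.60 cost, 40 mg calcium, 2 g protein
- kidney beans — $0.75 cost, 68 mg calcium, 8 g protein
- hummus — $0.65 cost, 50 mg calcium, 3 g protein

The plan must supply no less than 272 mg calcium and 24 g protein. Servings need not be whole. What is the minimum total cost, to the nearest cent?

$3.00

At the optimum either one food covers both requirements or two foods hit both targets exactly; no other combination can be cheaper.
orange only: max(272/40, 24/2) = 12 servings → $7.20.
kidney beans only: max(272/68, 24/8) = 4 servings → $3.00.
hummus only: max(272/50, 24/3) = 8 servings → $5.20.
orange + kidney beans with both tight: 2.957 servings and 2.261 servings → $3.47.
orange + hummus: the both-tight solution has a negative serving — not a feasible corner.
kidney beans + hummus with both tight: 1.959 servings and 2.776 servings → $3.27.
The minimum over all feasible corners is $3.00.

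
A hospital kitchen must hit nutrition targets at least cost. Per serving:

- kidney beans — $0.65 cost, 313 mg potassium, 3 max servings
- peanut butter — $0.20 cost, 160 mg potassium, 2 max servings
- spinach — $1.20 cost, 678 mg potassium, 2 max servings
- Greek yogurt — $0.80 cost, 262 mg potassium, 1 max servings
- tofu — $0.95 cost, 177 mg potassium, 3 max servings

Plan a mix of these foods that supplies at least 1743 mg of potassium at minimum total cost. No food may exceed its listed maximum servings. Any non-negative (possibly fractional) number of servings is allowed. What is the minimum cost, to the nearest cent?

Cost per mg of potassium: peanut butter $0.0013, spinach $0.0018, kidney beans $0.0021, Greek yogurt $0.0031, tofu $0.0054.
Take 2 servings of peanut butter: +320.0 mg potassium for $0.40 (total $0.40, still need 1423.0 mg).
Take 2 servings of spinach: +1356.0 mg potassium for $2.40 (total $2.80, still need 67.0 mg).
Take 0.2141 servings of kidney beans: +67.0 mg potassium for $0.14 (total $2.94, still need 0.0 mg).
Filling from the cheapest source first is optimal under one linear minimum: $2.94.

$2.94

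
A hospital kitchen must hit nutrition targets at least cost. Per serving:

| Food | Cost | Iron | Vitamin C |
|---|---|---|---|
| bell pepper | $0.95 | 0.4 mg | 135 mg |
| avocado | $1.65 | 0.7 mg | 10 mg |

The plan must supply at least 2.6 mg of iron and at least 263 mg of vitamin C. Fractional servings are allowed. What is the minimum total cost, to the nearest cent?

$6.14

An LP optimum is at a vertex; with two nutrient constraints at most two foods are used. Check each candidate.
bell pepper only: max(2.6/0.4, 263/135) = 6.5 servings → $6.17.
avocado only: max(2.6/0.7, 263/10) = 26.3 servings → $43.40.
bell pepper + avocado with both tight: 1.747 servings and 2.716 servings → $6.14.
The minimum over all feasible corners is $6.14.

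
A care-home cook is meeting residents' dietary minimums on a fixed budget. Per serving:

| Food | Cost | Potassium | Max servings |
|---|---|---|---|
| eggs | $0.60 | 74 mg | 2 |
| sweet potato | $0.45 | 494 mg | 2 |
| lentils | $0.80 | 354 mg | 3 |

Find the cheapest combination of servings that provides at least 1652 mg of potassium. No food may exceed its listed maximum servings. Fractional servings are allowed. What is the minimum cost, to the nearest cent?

Cost per mg of potassium: sweet potato $0.0009, lentils $0.0023, eggs $0.0081.
Take 2 servings of sweet potato: +988.0 mg potassium for $0.90 (total $0.90, still need 664.0 mg).
Take 1.876 servings of lentils: +664.0 mg potassium for $1.50 (total $2.40, still need 0.0 mg).
Greedy by cheapest-per-mg is optimal for a single linear constraint, so the minimum cost is $2.40.

$2.40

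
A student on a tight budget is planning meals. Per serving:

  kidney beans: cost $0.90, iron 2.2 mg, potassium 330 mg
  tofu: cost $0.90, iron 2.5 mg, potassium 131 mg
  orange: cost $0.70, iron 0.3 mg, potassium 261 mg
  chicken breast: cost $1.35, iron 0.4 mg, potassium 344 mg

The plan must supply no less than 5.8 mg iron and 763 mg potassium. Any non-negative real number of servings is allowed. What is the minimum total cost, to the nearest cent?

With two linear requirements the optimum uses one or two foods; enumerate the corners.
kidney beans only: max(5.8/2.2, 763/330) = 2.636 servings → $2.37.
tofu only: max(5.8/2.5, 763/131) = 5.824 servings → $5.24.
orange only: max(5.8/0.3, 763/261) = 19.33 servings → $13.53.
chicken breast only: max(5.8/0.4, 763/344) = 14.5 servings → $19.57.
kidney beans + tofu with both tight: 2.138 servings and 0.4385 servings → $2.32.
kidney beans + orange: intersection lies outside the first quadrant.
kidney beans + chicken breast: intersection lies outside the first quadrant.
tofu + orange with both tight: 2.095 servings and 1.872 servings → $3.20.
tofu + chicken breast with both tight: 2.093 servings and 1.421 servings → $3.80.
orange + chicken breast: the both-tight solution has a negative serving — not a feasible corner.
So the least-cost plan costs $2.32.

$2.32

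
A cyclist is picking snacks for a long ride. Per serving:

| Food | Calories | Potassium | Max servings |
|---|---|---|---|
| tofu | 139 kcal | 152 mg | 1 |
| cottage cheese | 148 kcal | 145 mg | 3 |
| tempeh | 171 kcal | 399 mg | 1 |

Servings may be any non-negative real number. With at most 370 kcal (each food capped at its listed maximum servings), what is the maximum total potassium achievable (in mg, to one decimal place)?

Potassium per kcal: tempeh 2.333, tofu 1.094, cottage cheese 0.9797.
Take 1 serving of tempeh: uses 171 kcal, +399.0 mg potassium (running total 399.0 mg).
Take 1 serving of tofu: uses 139 kcal, +152.0 mg potassium (running total 551.0 mg).
Take 0.4054 servings of cottage cheese: uses 60 kcal, +58.8 mg potassium (running total 609.8 mg).
Greedy by best ratio exhausts the calories allowance optimally: 609.8 mg.

609.8 mg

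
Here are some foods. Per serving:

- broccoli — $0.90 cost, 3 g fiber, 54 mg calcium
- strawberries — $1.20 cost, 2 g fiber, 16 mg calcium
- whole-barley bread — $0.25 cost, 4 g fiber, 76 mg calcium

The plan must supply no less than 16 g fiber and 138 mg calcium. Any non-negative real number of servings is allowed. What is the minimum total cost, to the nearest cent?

At the optimum either one food covers both requirements or two foods hit both targets exactly; no other combination can be cheaper.
broccoli only: max(16/3, 138/54) = 5.333 servings → $4.80.
strawberries only: max(16/2, 138/16) = 8.625 servings → $10.35.
whole-barley bread only: max(16/4, 138/76) = 4 servings → $1.00.
broccoli + strawberries with both tight: 0.3333 servings and 7.5 servings → $9.30.
broccoli + whole-barley bread: the both-tight solution has a negative serving — not a feasible corner.
strawberries + whole-barley bread with both tight: 7.545 servings and 0.2273 servings → $9.11.
So the least-cost plan costs $1.00.

$1.00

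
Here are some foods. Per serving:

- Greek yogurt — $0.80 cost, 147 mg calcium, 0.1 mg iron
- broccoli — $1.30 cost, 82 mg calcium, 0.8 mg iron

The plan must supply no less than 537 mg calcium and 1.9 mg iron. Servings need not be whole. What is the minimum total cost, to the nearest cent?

Greek yogurt only: max(537/147, 1.9/0.1) = 19 servings → $15.20.
broccoli only: max(537/82, 1.9/0.8) = 6.549 servings → $8.51.
Greek yogurt + broccoli with both tight: 2.503 servings and 2.062 servings → $4.68.
So the least-cost plan costs $4.68.

$4.68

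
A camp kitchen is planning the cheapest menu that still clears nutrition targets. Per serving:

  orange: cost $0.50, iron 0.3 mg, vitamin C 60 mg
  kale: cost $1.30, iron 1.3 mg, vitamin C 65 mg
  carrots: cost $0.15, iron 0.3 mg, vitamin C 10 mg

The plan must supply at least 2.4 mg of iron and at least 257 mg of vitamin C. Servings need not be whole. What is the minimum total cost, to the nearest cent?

At the optimum either one food covers both requirements or two foods hit both targets exactly; no other combination can be cheaper.
orange only: max(2.4/0.3, 257/60) = 8 servings → $4.00.
kale only: max(2.4/1.3, 257/65) = 3.954 servings → $5.14.
carrots only: max(2.4/0.3, 257/10) = 25.7 servings → $3.85.
orange + kale with both tight: 3.044 servings and 1.144 servings → $3.01.
orange + carrots with both tight: 3.54 servings and 4.46 servings → $2.44.
kale + carrots with both targets exact would need a negative amount; discard.
So the least-cost plan costs $2.44.

$2.44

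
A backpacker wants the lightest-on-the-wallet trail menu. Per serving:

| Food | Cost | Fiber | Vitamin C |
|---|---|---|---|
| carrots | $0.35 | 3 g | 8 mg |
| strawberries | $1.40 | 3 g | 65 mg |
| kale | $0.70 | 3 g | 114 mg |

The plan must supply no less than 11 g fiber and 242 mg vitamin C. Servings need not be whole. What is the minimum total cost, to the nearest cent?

$1.99

For a min-cost LP with two ≥-constraints, a basic feasible solution has at most two positive variables.
carrots only: max(11/3, 242/8) = 30.25 servings → $10.59.
strawberries only: max(11/3, 242/65) = 3.723 servings → $5.21.
kale only: max(11/3, 242/114) = 3.667 servings → $2.57.
carrots + strawberries with both targets exact would need a negative amount; discard.
carrots + kale with both tight: 1.66 servings and 2.006 servings → $1.99.
strawberries + kale with both tight: 3.592 servings and 0.07483 servings → $5.08.
Cheapest feasible corner: $1.99.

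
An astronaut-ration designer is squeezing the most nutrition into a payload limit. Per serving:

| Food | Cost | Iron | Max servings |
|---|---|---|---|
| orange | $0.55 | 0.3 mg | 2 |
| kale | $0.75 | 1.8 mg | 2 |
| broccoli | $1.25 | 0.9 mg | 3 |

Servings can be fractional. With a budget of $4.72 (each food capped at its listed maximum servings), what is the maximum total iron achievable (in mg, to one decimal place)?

Iron per dollar: kale 2.4, broccoli 0.72, orange 0.5455.
Take 2 servings of kale: spends $1.50, +3.6 mg iron (running total 3.6 mg).
Take 2.576 servings of broccoli: spends $3.22, +2.3 mg iron (running total 5.9 mg).
Greedy by best ratio exhausts the cost allowance optimally: 5.9 mg.

5.9 mg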